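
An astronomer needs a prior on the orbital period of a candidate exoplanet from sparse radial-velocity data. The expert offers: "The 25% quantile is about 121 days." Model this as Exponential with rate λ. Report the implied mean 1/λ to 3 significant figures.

P(T < 121.0) = 1 − e^(−λ·121.0) = 0.25, so λ = −ln(1−0.25)/121.0 = −ln(0.75)/121.0 = 0.00238.
Mean = 1/λ = 421 days.

mean ≈ 421 days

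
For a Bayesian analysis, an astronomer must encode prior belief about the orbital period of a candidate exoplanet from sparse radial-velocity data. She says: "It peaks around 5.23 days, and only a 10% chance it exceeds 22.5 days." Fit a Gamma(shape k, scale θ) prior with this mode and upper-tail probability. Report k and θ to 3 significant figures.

k ≈ 1.85, θ ≈ 6.13

Gamma(k,θ) with k>1 has mode (k−1)θ, so θ = 5.23/(k−1).
Need P(X < 22.5) = 0.9 with θ tied to k this way. Start at k = 2, θ = 5.23: P(X<22.5) ≈ 0.928.
Too high — lower k to spread out. Iterating converges to k ≈ 1.85.
Then θ = 5.23/(1.85−1) ≈ 6.13.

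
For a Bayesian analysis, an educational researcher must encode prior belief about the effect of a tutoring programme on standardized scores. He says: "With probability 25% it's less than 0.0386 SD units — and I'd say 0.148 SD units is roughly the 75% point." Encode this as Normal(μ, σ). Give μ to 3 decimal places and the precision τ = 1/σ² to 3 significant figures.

μ = 0.093, τ = 152

For Normal(μ,σ), the p-quantile is μ + z_p·σ. Here z_{0.25} = -0.6745, z_{0.75} = 0.6745.
So 0.0386 = μ − 0.6745σ and 0.148 = μ + 0.6745σ.
Subtracting: σ = (0.148 − 0.0386)/(0.6745 − (-0.6745)) = 0.081.
Then μ = 0.0386 − (-0.6745)·0.081 = 0.093.
Precision τ = 1/σ² = 1/0.0811² = 152.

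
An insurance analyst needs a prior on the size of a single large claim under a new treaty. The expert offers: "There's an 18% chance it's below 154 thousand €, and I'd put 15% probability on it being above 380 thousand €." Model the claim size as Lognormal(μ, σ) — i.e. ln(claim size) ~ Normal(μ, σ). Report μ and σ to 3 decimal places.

μ ≈ 5.461, σ ≈ 0.463

If T ~ Lognormal(μ,σ) then ln T ~ Normal(μ,σ), so the p-quantile of ln T is μ + z_p·σ.
ln(154) = 5.037 and ln(380) = 5.94; z_{0.18} = -0.9154, z_{0.85} = 1.036.
σ = (5.94 − 5.037)/(1.036 − (-0.9154)) = 0.463.
μ = 5.037 − (-0.9154)·0.463 = 5.461.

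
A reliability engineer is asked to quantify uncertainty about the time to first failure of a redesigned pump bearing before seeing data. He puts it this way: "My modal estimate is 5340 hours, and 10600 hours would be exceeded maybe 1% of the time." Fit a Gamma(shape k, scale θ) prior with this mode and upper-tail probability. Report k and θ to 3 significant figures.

Gamma(k,θ) with k>1 has mode (k−1)θ, so θ = 5340/(k−1).
Need P(X < 10600) = 0.99 with θ tied to k this way. Start at k = 2, θ = 5340: P(X<10600) ≈ 0.590.
Too low — raise k to concentrate. Iterating converges to k ≈ 11.5.
Then θ = 5340/(11.5−1) ≈ 510.

k ≈ 11.5, θ ≈ 510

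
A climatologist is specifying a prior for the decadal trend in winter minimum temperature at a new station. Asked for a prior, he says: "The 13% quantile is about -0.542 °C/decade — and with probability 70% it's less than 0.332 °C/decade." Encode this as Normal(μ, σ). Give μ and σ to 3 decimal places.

μ = 0.054, σ = 0.529

The p-quantile of Normal(μ,σ) is μ + z_p·σ, with z_{0.13} = -1.126 and z_{0.7} = 0.5244.
Eliminate σ: μ = (z₂·x₁ − z₁·x₂)/(z₂ − z₁) = (0.5244·-0.542 − (-1.126)·0.332)/1.651 = 0.054.
Then σ = (x₂ − x₁)/(z₂ − z₁) = (0.332 − -0.542)/1.651 = 0.529.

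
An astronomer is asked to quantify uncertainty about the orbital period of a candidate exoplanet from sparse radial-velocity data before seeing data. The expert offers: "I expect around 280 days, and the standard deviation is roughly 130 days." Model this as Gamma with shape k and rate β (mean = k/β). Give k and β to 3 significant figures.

For Gamma(k, rate β): mean = k/β, variance = k/β², so CV = 1/√k.
CV = SD/mean = 130/280 = 0.4643, hence k = 1/CV² = 4.64.
Then β = k/mean = 4.64/280 = 0.0166.

k ≈ 4.64, β ≈ 0.0166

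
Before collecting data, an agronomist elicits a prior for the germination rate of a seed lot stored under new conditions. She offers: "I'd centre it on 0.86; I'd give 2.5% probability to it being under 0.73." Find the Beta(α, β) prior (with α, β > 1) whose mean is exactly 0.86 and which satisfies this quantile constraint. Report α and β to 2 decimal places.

With mean 0.86 fixed, write α = 0.86s, β = 0.14s where s = α+β.
Need P(θ < 0.73) = 0.025 under Beta(0.86s, 0.14s). Normal approximation: (q−m)/√(m(1−m)/s) ≈ z_{0.025} = -1.96, so s ≈ 0.86·0.14·(-1.96)²/(0.73−0.86)² = 27.4.
At s = 27.4: P(θ<0.73) ≈ 0.040. Adjusting to match 0.025 gives s ≈ 35.40.
So α = 0.86·35.40 ≈ 30.45, β = 0.14·35.40 ≈ 4.96.

α ≈ 30.45, β ≈ 4.96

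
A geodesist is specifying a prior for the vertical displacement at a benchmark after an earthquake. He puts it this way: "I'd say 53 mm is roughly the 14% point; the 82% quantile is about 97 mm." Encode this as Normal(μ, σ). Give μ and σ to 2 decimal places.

μ = 76.82, σ = 22.05

The p-quantile of Normal(μ,σ) is μ + z_p·σ, with z_{0.14} = -1.08 and z_{0.82} = 0.9154.
Eliminate σ: μ = (z₂·x₁ − z₁·x₂)/(z₂ − z₁) = (0.9154·53 − (-1.08)·97)/1.996 = 76.82.
Then σ = (x₂ − x₁)/(z₂ − z₁) = (97 − 53)/1.996 = 22.05.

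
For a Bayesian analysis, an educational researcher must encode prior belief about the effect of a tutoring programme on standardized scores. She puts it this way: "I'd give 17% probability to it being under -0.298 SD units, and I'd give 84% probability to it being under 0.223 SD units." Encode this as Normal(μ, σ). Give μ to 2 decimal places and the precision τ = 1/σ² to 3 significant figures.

μ = -0.04, τ = 14

For Normal(μ,σ), the p-quantile is μ + z_p·σ. Here z_{0.17} = -0.9542, z_{0.84} = 0.9945.
So -0.298 = μ − 0.9542σ and 0.223 = μ + 0.9945σ.
Subtracting: σ = (0.223 − -0.298)/(0.9945 − (-0.9542)) = 0.27.
Then μ = -0.298 − (-0.9542)·0.27 = -0.04.
Precision τ = 1/σ² = 1/0.2674² = 14.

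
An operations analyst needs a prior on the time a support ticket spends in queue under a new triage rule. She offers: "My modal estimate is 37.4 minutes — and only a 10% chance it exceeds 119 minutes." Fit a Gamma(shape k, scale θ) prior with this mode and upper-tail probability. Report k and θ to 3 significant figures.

Gamma(k,θ) with k>1 has mode (k−1)θ, so θ = 37.4/(k−1).
Need P(X < 119) = 0.9 with θ tied to k this way. Start at k = 2, θ = 37.4: P(X<119) ≈ 0.826.
Too low — raise k to concentrate. Iterating converges to k ≈ 2.41.
Then θ = 37.4/(2.41−1) ≈ 26.5.

k ≈ 2.41, θ ≈ 26.5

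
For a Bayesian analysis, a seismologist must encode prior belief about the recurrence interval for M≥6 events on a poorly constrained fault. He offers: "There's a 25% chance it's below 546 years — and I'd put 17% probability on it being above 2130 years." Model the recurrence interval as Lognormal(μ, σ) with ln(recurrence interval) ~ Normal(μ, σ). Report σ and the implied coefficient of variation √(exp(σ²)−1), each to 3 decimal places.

σ ≈ 0.836, CV ≈ 1.005

If T ~ Lognormal(μ,σ) then ln T ~ Normal(μ,σ), so the p-quantile of ln T is μ + z_p·σ.
ln(546) = 6.303 and ln(2130) = 7.664; z_{0.25} = -0.6745, z_{0.83} = 0.9542.
σ = (7.664 − 6.303)/(0.9542 − (-0.6745)) = 0.836.
μ = 6.303 − (-0.6745)·0.836 = 6.866.
CV = √(exp(σ²)−1) = √(exp(0.6986)−1) = 1.005.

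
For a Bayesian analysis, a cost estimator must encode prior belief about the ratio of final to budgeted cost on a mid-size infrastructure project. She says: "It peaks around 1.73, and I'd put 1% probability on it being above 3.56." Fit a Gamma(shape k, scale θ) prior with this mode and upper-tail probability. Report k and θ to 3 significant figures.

Gamma(k,θ) with k>1 has mode (k−1)θ, so θ = 1.73/(k−1).
Need P(X < 3.56) = 0.99 with θ tied to k this way. Start at k = 2, θ = 1.73: P(X<3.56) ≈ 0.609.
Too low — raise k to concentrate. Iterating converges to k ≈ 10.4.
Then θ = 1.73/(10.4−1) ≈ 0.184.

k ≈ 10.4, θ ≈ 0.184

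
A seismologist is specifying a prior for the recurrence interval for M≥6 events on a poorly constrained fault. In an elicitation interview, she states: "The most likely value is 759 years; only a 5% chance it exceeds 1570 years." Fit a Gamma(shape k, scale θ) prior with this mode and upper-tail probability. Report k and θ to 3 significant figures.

Gamma(k,θ) with k>1 has mode (k−1)θ, so θ = 759/(k−1).
Need P(X < 1570) = 0.95 with θ tied to k this way. Start at k = 2, θ = 759: P(X<1570) ≈ 0.612.
Too low — raise k to concentrate. Iterating converges to k ≈ 6.23.
Then θ = 759/(6.23−1) ≈ 145.

k ≈ 6.23, θ ≈ 145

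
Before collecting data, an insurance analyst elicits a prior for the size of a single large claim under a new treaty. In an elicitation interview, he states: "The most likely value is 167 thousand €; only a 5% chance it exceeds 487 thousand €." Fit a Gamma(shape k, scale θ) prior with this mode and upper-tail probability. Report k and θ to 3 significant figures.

k ≈ 3.32, θ ≈ 71.9

Gamma(k,θ) with k>1 has mode (k−1)θ, so θ = 167/(k−1).
Need P(X < 487) = 0.95 with θ tied to k this way. Start at k = 2, θ = 167: P(X<487) ≈ 0.788.
Too low — raise k to concentrate. Iterating converges to k ≈ 3.32.
Then θ = 167/(3.32−1) ≈ 71.9.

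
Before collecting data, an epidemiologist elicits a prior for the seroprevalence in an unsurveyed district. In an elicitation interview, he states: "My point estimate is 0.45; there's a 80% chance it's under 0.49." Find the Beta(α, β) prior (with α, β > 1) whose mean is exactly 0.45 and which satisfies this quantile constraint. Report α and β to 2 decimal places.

α ≈ 49.15, β ≈ 60.07

With mean 0.45 fixed, write α = 0.45s, β = 0.55s where s = α+β.
Need P(θ < 0.49) = 0.8 under Beta(0.45s, 0.55s). Normal approximation: (q−m)/√(m(1−m)/s) ≈ z_{0.8} = 0.842, so s ≈ 0.45·0.55·(0.842)²/(0.49−0.45)² = 109.6.
At s = 109.6: P(θ<0.49) ≈ 0.800. Adjusting to match 0.8 gives s ≈ 109.22.
So α = 0.45·109.22 ≈ 49.15, β = 0.55·109.22 ≈ 60.07.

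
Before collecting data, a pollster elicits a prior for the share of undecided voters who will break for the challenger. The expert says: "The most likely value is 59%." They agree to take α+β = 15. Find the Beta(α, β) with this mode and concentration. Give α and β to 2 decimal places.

For α,β > 1 the Beta mode is (α−1)/(α+β−2). With α+β = 15, the mode is (α−1)/13.
Set (α−1)/13 = 0.59 → α = 1 + 0.59·13 = 8.67.
β = 15 − α = 6.33.

α = 8.67, β = 6.33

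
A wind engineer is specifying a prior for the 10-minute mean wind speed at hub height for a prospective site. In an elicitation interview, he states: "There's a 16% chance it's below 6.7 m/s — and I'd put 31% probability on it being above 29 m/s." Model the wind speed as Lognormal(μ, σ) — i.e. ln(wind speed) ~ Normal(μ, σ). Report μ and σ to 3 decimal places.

μ ≈ 2.880, σ ≈ 0.983

If T ~ Lognormal(μ,σ) then ln T ~ Normal(μ,σ), so the p-quantile of ln T is μ + z_p·σ.
ln(6.7) = 1.902 and ln(29) = 3.367; z_{0.16} = -0.9945, z_{0.69} = 0.4959.
σ = (3.367 − 1.902)/(0.4959 − (-0.9945)) = 0.983.
μ = 1.902 − (-0.9945)·0.983 = 2.880.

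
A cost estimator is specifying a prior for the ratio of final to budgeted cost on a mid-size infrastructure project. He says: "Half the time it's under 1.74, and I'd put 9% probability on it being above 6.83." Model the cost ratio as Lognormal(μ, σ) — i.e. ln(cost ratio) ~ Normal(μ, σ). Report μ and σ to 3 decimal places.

μ ≈ 0.554, σ ≈ 1.020

If T ~ Lognormal(μ,σ) then ln T ~ Normal(μ,σ), so the p-quantile of ln T is μ + z_p·σ.
ln(1.74) = 0.5539 and ln(6.83) = 1.921; z_{0.5} = 0, z_{0.91} = 1.341.
σ = (1.921 − 0.5539)/(1.341 − (0)) = 1.020.
μ = 0.5539 − (0)·1.020 = 0.554.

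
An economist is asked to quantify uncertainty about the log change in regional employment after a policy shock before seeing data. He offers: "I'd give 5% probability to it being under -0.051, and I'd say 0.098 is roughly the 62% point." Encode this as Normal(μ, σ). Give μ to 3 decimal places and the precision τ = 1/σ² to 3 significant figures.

μ = 0.075, τ = 171

For Normal(μ,σ), the p-quantile is μ + z_p·σ. Here z_{0.05} = -1.645, z_{0.62} = 0.3055.
So -0.051 = μ − 1.645σ and 0.098 = μ + 0.3055σ.
Subtracting: σ = (0.098 − -0.051)/(0.3055 − (-1.645)) = 0.076.
Then μ = -0.051 − (-1.645)·0.076 = 0.075.
Precision τ = 1/σ² = 1/0.0764² = 171.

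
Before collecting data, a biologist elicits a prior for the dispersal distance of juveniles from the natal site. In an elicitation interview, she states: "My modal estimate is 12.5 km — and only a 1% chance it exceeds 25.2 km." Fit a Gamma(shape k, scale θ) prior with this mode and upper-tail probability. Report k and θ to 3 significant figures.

k ≈ 11, θ ≈ 1.25

Gamma(k,θ) with k>1 has mode (k−1)θ, so θ = 12.5/(k−1).
Need P(X < 25.2) = 0.99 with θ tied to k this way. Start at k = 2, θ = 12.5: P(X<25.2) ≈ 0.598.
Too low — raise k to concentrate. Iterating converges to k ≈ 11.
Then θ = 12.5/(11−1) ≈ 1.25.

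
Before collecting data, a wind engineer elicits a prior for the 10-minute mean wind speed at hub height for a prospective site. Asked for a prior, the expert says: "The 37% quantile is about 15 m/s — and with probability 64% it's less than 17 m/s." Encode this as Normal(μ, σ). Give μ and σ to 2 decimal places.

μ = 15.96, σ = 2.90

The p-quantile of Normal(μ,σ) is μ + z_p·σ, with z_{0.37} = -0.3319 and z_{0.64} = 0.3585.
Eliminate σ: μ = (z₂·x₁ − z₁·x₂)/(z₂ − z₁) = (0.3585·15 − (-0.3319)·17)/0.6903 = 15.96.
Then σ = (x₂ − x₁)/(z₂ − z₁) = (17 − 15)/0.6903 = 2.90.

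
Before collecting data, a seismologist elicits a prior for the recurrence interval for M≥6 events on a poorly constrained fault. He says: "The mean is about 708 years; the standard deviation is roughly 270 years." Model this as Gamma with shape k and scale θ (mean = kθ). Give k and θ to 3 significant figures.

For Gamma(k, scale θ): mean = kθ, variance = kθ², so CV = 1/√k.
CV = SD/mean = 270/708 = 0.3814, hence k = 1/CV² = 6.88.
Then θ = mean/k = 708/6.88 = 103.

k ≈ 6.88, θ ≈ 103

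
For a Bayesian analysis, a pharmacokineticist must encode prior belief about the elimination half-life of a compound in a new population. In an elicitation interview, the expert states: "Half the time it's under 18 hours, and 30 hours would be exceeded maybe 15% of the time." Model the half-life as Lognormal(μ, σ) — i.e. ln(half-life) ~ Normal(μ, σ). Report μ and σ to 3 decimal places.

μ ≈ 2.890, σ ≈ 0.493

If T ~ Lognormal(μ,σ) then ln T ~ Normal(μ,σ), so the p-quantile of ln T is μ + z_p·σ.
ln(18) = 2.89 and ln(30) = 3.401; z_{0.5} = 0, z_{0.85} = 1.036.
σ = (3.401 − 2.89)/(1.036 − (0)) = 0.493.
μ = 2.89 − (0)·0.493 = 2.890.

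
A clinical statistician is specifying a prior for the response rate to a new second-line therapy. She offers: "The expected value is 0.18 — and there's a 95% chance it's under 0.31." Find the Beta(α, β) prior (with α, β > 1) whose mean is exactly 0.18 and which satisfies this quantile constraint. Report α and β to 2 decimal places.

α ≈ 4.99, β ≈ 22.75

With mean 0.18 fixed, write α = 0.18s, β = 0.82s where s = α+β.
Need P(θ < 0.31) = 0.95 under Beta(0.18s, 0.82s). Normal approximation: (q−m)/√(m(1−m)/s) ≈ z_{0.95} = 1.64, so s ≈ 0.18·0.82·(1.64)²/(0.31−0.18)² = 23.6.
At s = 23.6: P(θ<0.31) ≈ 0.937. Adjusting to match 0.95 gives s ≈ 27.75.
So α = 0.18·27.75 ≈ 4.99, β = 0.82·27.75 ≈ 22.75.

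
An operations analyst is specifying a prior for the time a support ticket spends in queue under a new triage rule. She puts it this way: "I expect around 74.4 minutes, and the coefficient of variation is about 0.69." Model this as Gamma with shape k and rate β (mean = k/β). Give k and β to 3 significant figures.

For Gamma(k, rate β): mean = k/β, variance = k/β², so CV = 1/√k.
CV = 0.69, hence k = 1/CV² = 2.1.
Then β = k/mean = 2.1/74.4 = 0.0282.

k ≈ 2.1, β ≈ 0.0282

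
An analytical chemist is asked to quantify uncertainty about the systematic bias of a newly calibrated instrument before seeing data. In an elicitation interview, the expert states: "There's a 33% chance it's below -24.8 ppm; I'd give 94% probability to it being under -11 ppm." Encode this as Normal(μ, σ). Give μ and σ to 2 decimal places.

μ = -21.76, σ = 6.92

The p-quantile of Normal(μ,σ) is μ + z_p·σ, with z_{0.33} = -0.4399 and z_{0.94} = 1.555.
Eliminate σ: μ = (z₂·x₁ − z₁·x₂)/(z₂ − z₁) = (1.555·-24.8 − (-0.4399)·-11)/1.995 = -21.76.
Then σ = (x₂ − x₁)/(z₂ − z₁) = (-11 − -24.8)/1.995 = 6.92.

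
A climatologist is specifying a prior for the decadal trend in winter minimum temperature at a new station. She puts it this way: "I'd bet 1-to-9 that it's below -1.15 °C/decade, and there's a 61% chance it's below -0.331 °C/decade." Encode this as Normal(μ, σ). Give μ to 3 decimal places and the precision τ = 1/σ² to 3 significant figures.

μ = -0.478, τ = 3.63

For Normal(μ,σ), the p-quantile is μ + z_p·σ. Here z_{0.1} = -1.282, z_{0.61} = 0.2793.
So -1.15 = μ − 1.282σ and -0.331 = μ + 0.2793σ.
Subtracting: σ = (-0.331 − -1.15)/(0.2793 − (-1.282)) = 0.525.
Then μ = -1.15 − (-1.282)·0.525 = -0.478.
Precision τ = 1/σ² = 1/0.5247² = 3.63.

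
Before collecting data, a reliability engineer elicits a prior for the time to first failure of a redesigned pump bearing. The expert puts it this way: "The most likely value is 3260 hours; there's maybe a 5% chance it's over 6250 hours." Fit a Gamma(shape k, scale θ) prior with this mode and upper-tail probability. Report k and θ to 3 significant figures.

k ≈ 7.56, θ ≈ 497

Gamma(k,θ) with k>1 has mode (k−1)θ, so θ = 3260/(k−1).
Need P(X < 6250) = 0.95 with θ tied to k this way. Start at k = 2, θ = 3260: P(X<6250) ≈ 0.571.
Too low — raise k to concentrate. Iterating converges to k ≈ 7.56.
Then θ = 3260/(7.56−1) ≈ 497.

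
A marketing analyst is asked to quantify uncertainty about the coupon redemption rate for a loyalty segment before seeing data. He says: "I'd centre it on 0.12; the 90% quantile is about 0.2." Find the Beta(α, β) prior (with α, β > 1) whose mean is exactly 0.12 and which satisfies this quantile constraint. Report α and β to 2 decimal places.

α ≈ 3.53, β ≈ 25.88

With mean 0.12 fixed, write α = 0.12s, β = 0.88s where s = α+β.
Need P(θ < 0.2) = 0.9 under Beta(0.12s, 0.88s). Normal approximation: (q−m)/√(m(1−m)/s) ≈ z_{0.9} = 1.28, so s ≈ 0.12·0.88·(1.28)²/(0.2−0.12)² = 27.1.
At s = 27.1: P(θ<0.2) ≈ 0.893. Adjusting to match 0.9 gives s ≈ 29.41.
So α = 0.12·29.41 ≈ 3.53, β = 0.88·29.41 ≈ 25.88.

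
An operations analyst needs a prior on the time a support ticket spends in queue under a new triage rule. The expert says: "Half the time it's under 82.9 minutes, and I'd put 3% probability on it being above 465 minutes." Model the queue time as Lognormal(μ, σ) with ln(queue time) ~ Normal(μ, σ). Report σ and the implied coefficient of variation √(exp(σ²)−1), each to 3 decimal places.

If T ~ Lognormal(μ,σ) then ln T ~ Normal(μ,σ), so the p-quantile of ln T is μ + z_p·σ.
ln(82.9) = 4.418 and ln(465) = 6.142; z_{0.5} = 0, z_{0.97} = 1.881.
σ = (6.142 − 4.418)/(1.881 − (0)) = 0.917.
μ = 4.418 − (0)·0.917 = 4.418.
CV = √(exp(σ²)−1) = √(exp(0.8406)−1) = 1.148.

σ ≈ 0.917, CV ≈ 1.148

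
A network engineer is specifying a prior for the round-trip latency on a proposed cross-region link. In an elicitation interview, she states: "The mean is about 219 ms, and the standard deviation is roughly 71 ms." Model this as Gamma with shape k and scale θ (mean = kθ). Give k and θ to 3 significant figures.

k ≈ 9.51, θ ≈ 23

For Gamma(k, scale θ): mean = kθ, variance = kθ², so CV = 1/√k.
CV = SD/mean = 71/219 = 0.3242, hence k = 1/CV² = 9.51.
Then θ = mean/k = 219/9.51 = 23.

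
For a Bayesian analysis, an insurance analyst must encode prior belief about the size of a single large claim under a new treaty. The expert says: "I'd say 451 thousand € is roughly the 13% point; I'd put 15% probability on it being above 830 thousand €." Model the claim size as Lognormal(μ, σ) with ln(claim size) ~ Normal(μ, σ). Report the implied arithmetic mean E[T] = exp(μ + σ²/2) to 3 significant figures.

If T ~ Lognormal(μ,σ) then ln T ~ Normal(μ,σ), so the p-quantile of ln T is μ + z_p·σ.
ln(451) = 6.111 and ln(830) = 6.721; z_{0.13} = -1.126, z_{0.85} = 1.036.
σ = (6.721 − 6.111)/(1.036 − (-1.126)) = 0.282.
μ = 6.111 − (-1.126)·0.282 = 6.429.
E[T] = exp(μ + σ²/2) = exp(6.429 + 0.0398) = 645 thousand €.

E[T] ≈ 645 thousand €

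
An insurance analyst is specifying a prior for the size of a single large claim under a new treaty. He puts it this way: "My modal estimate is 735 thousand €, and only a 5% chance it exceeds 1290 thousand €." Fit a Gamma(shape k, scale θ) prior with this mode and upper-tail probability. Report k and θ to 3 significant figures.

Gamma(k,θ) with k>1 has mode (k−1)θ, so θ = 735/(k−1).
Need P(X < 1290) = 0.95 with θ tied to k this way. Start at k = 2, θ = 735: P(X<1290) ≈ 0.524.
Too low — raise k to concentrate. Iterating converges to k ≈ 9.82.
Then θ = 735/(9.82−1) ≈ 83.4.

k ≈ 9.82, θ ≈ 83.4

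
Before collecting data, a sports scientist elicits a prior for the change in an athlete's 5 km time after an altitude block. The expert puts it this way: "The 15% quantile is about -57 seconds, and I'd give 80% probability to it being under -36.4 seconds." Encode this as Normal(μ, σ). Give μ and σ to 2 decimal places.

μ = -45.63, σ = 10.97

For Normal(μ,σ), the p-quantile is μ + z_p·σ. Here z_{0.15} = -1.036, z_{0.8} = 0.8416.
So -57 = μ − 1.036σ and -36.4 = μ + 0.8416σ.
Subtracting: σ = (-36.4 − -57)/(0.8416 − (-1.036)) = 10.97.
Then μ = -57 − (-1.036)·10.97 = -45.63.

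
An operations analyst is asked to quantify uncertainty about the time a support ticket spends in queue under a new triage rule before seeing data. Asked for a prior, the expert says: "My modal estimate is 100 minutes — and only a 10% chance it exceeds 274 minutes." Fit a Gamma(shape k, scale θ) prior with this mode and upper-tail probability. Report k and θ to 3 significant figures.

Gamma(k,θ) with k>1 has mode (k−1)θ, so θ = 100/(k−1).
Need P(X < 274) = 0.9 with θ tied to k this way. Start at k = 2, θ = 100: P(X<274) ≈ 0.759.
Too low — raise k to concentrate. Iterating converges to k ≈ 2.88.
Then θ = 100/(2.88−1) ≈ 53.1.

k ≈ 2.88, θ ≈ 53.1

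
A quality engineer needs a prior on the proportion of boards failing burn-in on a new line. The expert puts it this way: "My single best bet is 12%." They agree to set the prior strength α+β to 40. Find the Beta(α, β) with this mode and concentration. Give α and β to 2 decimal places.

α = 5.56, β = 34.44

For α,β > 1 the Beta mode is (α−1)/(α+β−2). With α+β = 40, the mode is (α−1)/38.
Set (α−1)/38 = 0.12 → α = 1 + 0.12·38 = 5.56.
β = 40 − α = 34.44.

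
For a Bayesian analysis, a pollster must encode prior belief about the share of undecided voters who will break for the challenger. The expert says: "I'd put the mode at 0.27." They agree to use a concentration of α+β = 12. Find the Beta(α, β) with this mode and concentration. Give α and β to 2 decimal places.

For α,β > 1 the Beta mode is (α−1)/(α+β−2). With α+β = 12, the mode is (α−1)/10.
Set (α−1)/10 = 0.27 → α = 1 + 0.27·10 = 3.70.
β = 12 − α = 8.30.

α = 3.70, β = 8.30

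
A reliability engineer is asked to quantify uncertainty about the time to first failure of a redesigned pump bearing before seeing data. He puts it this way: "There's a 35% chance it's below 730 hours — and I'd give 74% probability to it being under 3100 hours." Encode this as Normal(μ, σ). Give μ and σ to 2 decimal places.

The p-quantile of Normal(μ,σ) is μ + z_p·σ, with z_{0.35} = -0.3853 and z_{0.74} = 0.6433.
Eliminate σ: μ = (z₂·x₁ − z₁·x₂)/(z₂ − z₁) = (0.6433·730 − (-0.3853)·3100)/1.029 = 1617.76.
Then σ = (x₂ − x₁)/(z₂ − z₁) = (3100 − 730)/1.029 = 2303.96.

μ = 1617.76, σ = 2303.96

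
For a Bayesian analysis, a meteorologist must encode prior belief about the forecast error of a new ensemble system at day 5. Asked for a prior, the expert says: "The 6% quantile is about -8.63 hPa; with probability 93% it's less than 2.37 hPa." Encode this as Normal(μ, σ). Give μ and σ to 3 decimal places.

μ = -2.987, σ = 3.630

For Normal(μ,σ), the p-quantile is μ + z_p·σ. Here z_{0.06} = -1.555, z_{0.93} = 1.476.
So -8.63 = μ − 1.555σ and 2.37 = μ + 1.476σ.
Subtracting: σ = (2.37 − -8.63)/(1.476 − (-1.555)) = 3.630.
Then μ = -8.63 − (-1.555)·3.630 = -2.987.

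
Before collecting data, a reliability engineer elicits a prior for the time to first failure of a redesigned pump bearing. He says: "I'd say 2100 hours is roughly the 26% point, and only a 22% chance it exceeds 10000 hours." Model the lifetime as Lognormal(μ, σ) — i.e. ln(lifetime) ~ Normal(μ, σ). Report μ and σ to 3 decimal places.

μ ≈ 8.359, σ ≈ 1.103

If T ~ Lognormal(μ,σ) then ln T ~ Normal(μ,σ), so the p-quantile of ln T is μ + z_p·σ.
ln(2100) = 7.65 and ln(10000) = 9.21; z_{0.26} = -0.6433, z_{0.78} = 0.7722.
σ = (9.21 − 7.65)/(0.7722 − (-0.6433)) = 1.103.
μ = 7.65 − (-0.6433)·1.103 = 8.359.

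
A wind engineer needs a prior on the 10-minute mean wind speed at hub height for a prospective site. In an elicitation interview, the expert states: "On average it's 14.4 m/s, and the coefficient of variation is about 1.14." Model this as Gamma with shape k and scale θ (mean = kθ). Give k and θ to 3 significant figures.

k ≈ 0.769, θ ≈ 18.7

For Gamma(k, scale θ): mean = kθ, variance = kθ², so CV = 1/√k.
CV = 1.14, hence k = 1/CV² = 0.769.
Then θ = mean/k = 14.4/0.769 = 18.7.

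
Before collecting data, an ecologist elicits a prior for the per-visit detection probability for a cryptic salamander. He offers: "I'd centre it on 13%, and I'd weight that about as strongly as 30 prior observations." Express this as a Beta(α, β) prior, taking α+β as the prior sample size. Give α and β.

α = 3.9, β = 26.1

Under the effective-sample-size interpretation, Beta(α, β) has prior mean α/(α+β) and prior sample size α+β.
So α+β = 30 and α/(α+β) = 0.13, giving α = 0.13·30 = 3.9 and β = 30 − 3.9 = 26.1.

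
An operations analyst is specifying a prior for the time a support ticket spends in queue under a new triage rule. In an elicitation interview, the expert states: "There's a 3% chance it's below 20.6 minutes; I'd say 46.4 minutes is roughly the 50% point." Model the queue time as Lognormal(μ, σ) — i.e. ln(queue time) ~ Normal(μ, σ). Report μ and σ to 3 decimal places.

If T ~ Lognormal(μ,σ) then ln T ~ Normal(μ,σ), so the p-quantile of ln T is μ + z_p·σ.
ln(20.6) = 3.025 and ln(46.4) = 3.837; z_{0.03} = -1.881, z_{0.5} = 0.
σ = (3.837 − 3.025)/(0 − (-1.881)) = 0.432.
μ = 3.025 − (-1.881)·0.432 = 3.837.

μ ≈ 3.837, σ ≈ 0.432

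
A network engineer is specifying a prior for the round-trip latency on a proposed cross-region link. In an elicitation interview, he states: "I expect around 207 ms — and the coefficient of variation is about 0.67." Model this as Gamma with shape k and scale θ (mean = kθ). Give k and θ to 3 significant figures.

k ≈ 2.23, θ ≈ 92.9

For Gamma(k, scale θ): mean = kθ, variance = kθ², so CV = 1/√k.
CV = 0.67, hence k = 1/CV² = 2.23.
Then θ = mean/k = 207/2.23 = 92.9.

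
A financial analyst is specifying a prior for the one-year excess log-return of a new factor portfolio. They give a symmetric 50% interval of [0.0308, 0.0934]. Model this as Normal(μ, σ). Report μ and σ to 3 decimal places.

A symmetric 50% interval runs μ ± z·σ with z = 0.6745.
Half-width = 0.0313, so σ = 0.0313/0.6745 = 0.046.
μ is the interval midpoint, 0.062.

μ = 0.062, σ = 0.046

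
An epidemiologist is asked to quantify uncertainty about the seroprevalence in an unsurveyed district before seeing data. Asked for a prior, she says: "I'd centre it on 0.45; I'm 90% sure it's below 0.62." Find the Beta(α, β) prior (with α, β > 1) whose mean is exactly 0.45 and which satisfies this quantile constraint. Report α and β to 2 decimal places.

With mean 0.45 fixed, write α = 0.45s, β = 0.55s where s = α+β.
Need P(θ < 0.62) = 0.9 under Beta(0.45s, 0.55s). Normal approximation: (q−m)/√(m(1−m)/s) ≈ z_{0.9} = 1.28, so s ≈ 0.45·0.55·(1.28)²/(0.62−0.45)² = 14.1.
At s = 14.1: P(θ<0.62) ≈ 0.901. Adjusting to match 0.9 gives s ≈ 13.98.
So α = 0.45·13.98 ≈ 6.29, β = 0.55·13.98 ≈ 7.69.

α ≈ 6.29, β ≈ 7.69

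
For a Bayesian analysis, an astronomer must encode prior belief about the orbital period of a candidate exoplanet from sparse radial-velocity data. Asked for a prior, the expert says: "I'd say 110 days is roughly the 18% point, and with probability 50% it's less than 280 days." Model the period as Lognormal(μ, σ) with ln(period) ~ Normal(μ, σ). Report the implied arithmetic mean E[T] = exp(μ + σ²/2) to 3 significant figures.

E[T] ≈ 471 days

If T ~ Lognormal(μ,σ) then ln T ~ Normal(μ,σ), so the p-quantile of ln T is μ + z_p·σ.
ln(110) = 4.7 and ln(280) = 5.635; z_{0.18} = -0.9154, z_{0.5} = 0.
σ = (5.635 − 4.7)/(0 − (-0.9154)) = 1.021.
μ = 4.7 − (-0.9154)·1.021 = 5.635.
E[T] = exp(μ + σ²/2) = exp(5.635 + 0.5209) = 471 days.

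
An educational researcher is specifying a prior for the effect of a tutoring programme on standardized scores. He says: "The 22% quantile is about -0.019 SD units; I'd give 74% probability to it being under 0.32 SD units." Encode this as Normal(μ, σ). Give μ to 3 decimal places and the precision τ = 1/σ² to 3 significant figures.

The p-quantile of Normal(μ,σ) is μ + z_p·σ, with z_{0.22} = -0.7722 and z_{0.74} = 0.6433.
Eliminate σ: μ = (z₂·x₁ − z₁·x₂)/(z₂ − z₁) = (0.6433·-0.019 − (-0.7722)·0.32)/1.416 = 0.166.
Then σ = (x₂ − x₁)/(z₂ − z₁) = (0.32 − -0.019)/1.416 = 0.239.
Precision τ = 1/σ² = 1/0.2395² = 17.4.

μ = 0.166, τ = 17.4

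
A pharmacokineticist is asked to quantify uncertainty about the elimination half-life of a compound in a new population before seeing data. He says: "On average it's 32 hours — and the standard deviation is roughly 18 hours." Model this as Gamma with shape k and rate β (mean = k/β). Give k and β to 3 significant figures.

For Gamma(k, rate β): mean = k/β, variance = k/β², so CV = 1/√k.
CV = SD/mean = 18/32 = 0.5625, hence k = 1/CV² = 3.16.
Then β = k/mean = 3.16/32 = 0.0988.

k ≈ 3.16, β ≈ 0.0988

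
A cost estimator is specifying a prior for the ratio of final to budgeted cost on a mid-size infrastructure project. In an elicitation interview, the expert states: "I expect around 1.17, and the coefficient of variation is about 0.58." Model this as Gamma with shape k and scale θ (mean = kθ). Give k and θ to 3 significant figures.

For Gamma(k, scale θ): mean = kθ, variance = kθ², so CV = 1/√k.
CV = 0.58, hence k = 1/CV² = 2.97.
Then θ = mean/k = 1.17/2.97 = 0.394.

k ≈ 2.97, θ ≈ 0.394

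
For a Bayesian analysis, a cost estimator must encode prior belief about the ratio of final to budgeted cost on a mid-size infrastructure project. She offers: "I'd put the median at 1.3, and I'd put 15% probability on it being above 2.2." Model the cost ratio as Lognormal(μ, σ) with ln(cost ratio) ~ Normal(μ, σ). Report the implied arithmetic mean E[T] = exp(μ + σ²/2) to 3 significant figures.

If T ~ Lognormal(μ,σ) then ln T ~ Normal(μ,σ), so the p-quantile of ln T is μ + z_p·σ.
ln(1.3) = 0.2624 and ln(2.2) = 0.7885; z_{0.5} = 0, z_{0.85} = 1.036.
σ = (0.7885 − 0.2624)/(1.036 − (0)) = 0.508.
μ = 0.2624 − (0)·0.508 = 0.262.
E[T] = exp(μ + σ²/2) = exp(0.262 + 0.1288) = 1.48.

E[T] ≈ 1.48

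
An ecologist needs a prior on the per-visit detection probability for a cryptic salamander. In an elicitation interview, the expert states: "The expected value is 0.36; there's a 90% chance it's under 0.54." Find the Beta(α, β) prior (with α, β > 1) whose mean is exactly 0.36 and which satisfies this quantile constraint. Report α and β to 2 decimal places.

With mean 0.36 fixed, write α = 0.36s, β = 0.64s where s = α+β.
Need P(θ < 0.54) = 0.9 under Beta(0.36s, 0.64s). Normal approximation: (q−m)/√(m(1−m)/s) ≈ z_{0.9} = 1.28, so s ≈ 0.36·0.64·(1.28)²/(0.54−0.36)² = 11.7.
At s = 11.7: P(θ<0.54) ≈ 0.897. Adjusting to match 0.9 gives s ≈ 11.98.
So α = 0.36·11.98 ≈ 4.31, β = 0.64·11.98 ≈ 7.67.

α ≈ 4.31, β ≈ 7.67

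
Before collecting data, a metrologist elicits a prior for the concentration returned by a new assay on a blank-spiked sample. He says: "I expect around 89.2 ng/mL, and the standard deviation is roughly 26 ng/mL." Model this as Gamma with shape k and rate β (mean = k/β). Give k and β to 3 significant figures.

For Gamma(k, rate β): mean = k/β, variance = k/β², so CV = 1/√k.
CV = SD/mean = 26/89.2 = 0.2915, hence k = 1/CV² = 11.8.
Then β = k/mean = 11.8/89.2 = 0.132.

k ≈ 11.8, β ≈ 0.132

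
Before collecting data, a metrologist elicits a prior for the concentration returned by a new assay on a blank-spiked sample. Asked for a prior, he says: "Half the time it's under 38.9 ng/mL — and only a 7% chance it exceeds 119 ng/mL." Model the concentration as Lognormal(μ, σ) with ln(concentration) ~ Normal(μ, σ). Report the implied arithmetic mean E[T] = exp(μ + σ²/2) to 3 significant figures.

If T ~ Lognormal(μ,σ) then ln T ~ Normal(μ,σ), so the p-quantile of ln T is μ + z_p·σ.
ln(38.9) = 3.661 and ln(119) = 4.779; z_{0.5} = 0, z_{0.93} = 1.476.
σ = (4.779 − 3.661)/(1.476 − (0)) = 0.758.
μ = 3.661 − (0)·0.758 = 3.661.
E[T] = exp(μ + σ²/2) = exp(3.661 + 0.2870) = 51.8 ng/mL.

E[T] ≈ 51.8 ng/mL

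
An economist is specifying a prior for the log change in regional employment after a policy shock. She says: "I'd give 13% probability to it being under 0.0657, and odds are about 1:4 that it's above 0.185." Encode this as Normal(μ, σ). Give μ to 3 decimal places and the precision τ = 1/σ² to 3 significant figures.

μ = 0.134, τ = 272

For Normal(μ,σ), the p-quantile is μ + z_p·σ. Here z_{0.13} = -1.126, z_{0.8} = 0.8416.
So 0.0657 = μ − 1.126σ and 0.185 = μ + 0.8416σ.
Subtracting: σ = (0.185 − 0.0657)/(0.8416 − (-1.126)) = 0.061.
Then μ = 0.0657 − (-1.126)·0.061 = 0.134.
Precision τ = 1/σ² = 1/0.06062² = 272.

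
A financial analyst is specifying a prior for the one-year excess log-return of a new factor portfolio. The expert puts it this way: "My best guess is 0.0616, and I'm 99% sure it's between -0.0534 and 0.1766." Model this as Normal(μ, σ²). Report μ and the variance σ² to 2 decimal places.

A symmetric 99% interval runs μ ± z·σ with z = 2.576.
Half-width = 0.115, so σ = 0.115/2.576 = 0.045 and σ² = 0.00.
μ is the stated best guess, 0.06.

μ = 0.06, σ² = 0.00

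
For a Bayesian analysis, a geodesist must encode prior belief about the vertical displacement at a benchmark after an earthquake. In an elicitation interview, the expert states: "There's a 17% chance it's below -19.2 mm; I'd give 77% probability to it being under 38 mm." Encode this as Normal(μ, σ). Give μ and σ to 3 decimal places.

μ = 13.037, σ = 33.786

The p-quantile of Normal(μ,σ) is μ + z_p·σ, with z_{0.17} = -0.9542 and z_{0.77} = 0.7388.
Eliminate σ: μ = (z₂·x₁ − z₁·x₂)/(z₂ − z₁) = (0.7388·-19.2 − (-0.9542)·38)/1.693 = 13.037.
Then σ = (x₂ − x₁)/(z₂ − z₁) = (38 − -19.2)/1.693 = 33.786.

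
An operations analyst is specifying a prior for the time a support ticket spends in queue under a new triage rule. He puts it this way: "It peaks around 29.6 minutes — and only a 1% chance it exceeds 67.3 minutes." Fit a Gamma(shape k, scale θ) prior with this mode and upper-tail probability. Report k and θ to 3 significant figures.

Gamma(k,θ) with k>1 has mode (k−1)θ, so θ = 29.6/(k−1).
Need P(X < 67.3) = 0.99 with θ tied to k this way. Start at k = 2, θ = 29.6: P(X<67.3) ≈ 0.663.
Too low — raise k to concentrate. Iterating converges to k ≈ 8.1.
Then θ = 29.6/(8.1−1) ≈ 4.17.

k ≈ 8.1, θ ≈ 4.17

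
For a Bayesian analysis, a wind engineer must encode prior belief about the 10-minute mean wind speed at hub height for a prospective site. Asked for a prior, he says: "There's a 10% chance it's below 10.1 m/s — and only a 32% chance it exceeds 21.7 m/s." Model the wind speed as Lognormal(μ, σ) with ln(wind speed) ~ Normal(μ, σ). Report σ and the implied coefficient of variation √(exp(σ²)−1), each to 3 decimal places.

σ ≈ 0.437, CV ≈ 0.459

If T ~ Lognormal(μ,σ) then ln T ~ Normal(μ,σ), so the p-quantile of ln T is μ + z_p·σ.
ln(10.1) = 2.313 and ln(21.7) = 3.077; z_{0.1} = -1.282, z_{0.68} = 0.4677.
σ = (3.077 − 2.313)/(0.4677 − (-1.282)) = 0.437.
μ = 2.313 − (-1.282)·0.437 = 2.873.
CV = √(exp(σ²)−1) = √(exp(0.1911)−1) = 0.459.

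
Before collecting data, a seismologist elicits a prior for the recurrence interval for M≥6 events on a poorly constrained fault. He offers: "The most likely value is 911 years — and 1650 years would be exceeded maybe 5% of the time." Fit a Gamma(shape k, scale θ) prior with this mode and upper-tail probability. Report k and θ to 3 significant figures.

Gamma(k,θ) with k>1 has mode (k−1)θ, so θ = 911/(k−1).
Need P(X < 1650) = 0.95 with θ tied to k this way. Start at k = 2, θ = 911: P(X<1650) ≈ 0.540.
Too low — raise k to concentrate. Iterating converges to k ≈ 8.9.
Then θ = 911/(8.9−1) ≈ 115.

k ≈ 8.9, θ ≈ 115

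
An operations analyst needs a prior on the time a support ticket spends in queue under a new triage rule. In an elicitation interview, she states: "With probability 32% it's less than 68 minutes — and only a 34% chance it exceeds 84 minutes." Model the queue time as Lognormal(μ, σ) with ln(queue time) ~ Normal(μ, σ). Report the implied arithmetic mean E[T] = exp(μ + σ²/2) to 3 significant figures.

If T ~ Lognormal(μ,σ) then ln T ~ Normal(μ,σ), so the p-quantile of ln T is μ + z_p·σ.
ln(68) = 4.22 and ln(84) = 4.431; z_{0.32} = -0.4677, z_{0.66} = 0.4125.
σ = (4.431 − 4.22)/(0.4125 − (-0.4677)) = 0.240.
μ = 4.22 − (-0.4677)·0.240 = 4.332.
E[T] = exp(μ + σ²/2) = exp(4.332 + 0.0288) = 78.3 minutes.

E[T] ≈ 78.3 minutes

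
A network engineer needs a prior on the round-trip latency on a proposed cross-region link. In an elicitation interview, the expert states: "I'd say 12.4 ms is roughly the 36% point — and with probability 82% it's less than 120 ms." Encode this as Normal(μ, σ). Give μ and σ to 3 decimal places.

μ = 42.679, σ = 84.470

For Normal(μ,σ), the p-quantile is μ + z_p·σ. Here z_{0.36} = -0.3585, z_{0.82} = 0.9154.
So 12.4 = μ − 0.3585σ and 120 = μ + 0.9154σ.
Subtracting: σ = (120 − 12.4)/(0.9154 − (-0.3585)) = 84.470.
Then μ = 12.4 − (-0.3585)·84.470 = 42.679.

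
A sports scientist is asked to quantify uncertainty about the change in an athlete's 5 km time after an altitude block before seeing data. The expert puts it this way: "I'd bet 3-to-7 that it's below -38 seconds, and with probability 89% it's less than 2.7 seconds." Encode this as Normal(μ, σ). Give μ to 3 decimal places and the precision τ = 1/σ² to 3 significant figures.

For Normal(μ,σ), the p-quantile is μ + z_p·σ. Here z_{0.3} = -0.5244, z_{0.89} = 1.227.
So -38 = μ − 0.5244σ and 2.7 = μ + 1.227σ.
Subtracting: σ = (2.7 − -38)/(1.227 − (-0.5244)) = 23.245.
Then μ = -38 − (-0.5244)·23.245 = -25.810.
Precision τ = 1/σ² = 1/23.24² = 0.00185.

μ = -25.810, τ = 0.00185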